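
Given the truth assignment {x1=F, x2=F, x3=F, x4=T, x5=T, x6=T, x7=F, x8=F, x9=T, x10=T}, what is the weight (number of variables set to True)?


The weight is the number of variables assigned True.
True variables: x4, x5, x6, x9, x10.
Weight = 5.

5


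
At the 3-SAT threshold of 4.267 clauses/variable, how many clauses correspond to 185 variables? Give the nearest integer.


The 3-SAT phase transition occurs at approximately 4.267 clauses per variable.
m = 4.267 * 185 = 789.395.
Rounded to nearest integer: 789.

789


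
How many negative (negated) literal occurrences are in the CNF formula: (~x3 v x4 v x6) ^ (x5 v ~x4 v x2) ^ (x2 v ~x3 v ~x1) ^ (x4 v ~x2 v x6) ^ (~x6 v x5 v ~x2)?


Scan each clause for negated literals.
Clause 1: 1 negative; Clause 2: 1 negative; Clause 3: 2 negative; Clause 4: 1 negative; Clause 5: 2 negative.
Total negative literal occurrences = 7.

7


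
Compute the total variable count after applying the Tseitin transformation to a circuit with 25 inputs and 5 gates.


The Tseitin transformation introduces one auxiliary variable per gate.
Total variables = inputs + gates = 25 + 5 = 30.

30


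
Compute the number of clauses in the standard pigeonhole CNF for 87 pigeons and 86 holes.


The PHP encoding has two parts:
1) At-least-one-hole clauses: 87 (one per pigeon, each with 86 literals).
2) At-most-one-pigeon-per-hole clauses: 86 holes * C(87,2) = 86 * 3741 = 321726.
Total clauses = 87 + 321726 = 321813.

321813


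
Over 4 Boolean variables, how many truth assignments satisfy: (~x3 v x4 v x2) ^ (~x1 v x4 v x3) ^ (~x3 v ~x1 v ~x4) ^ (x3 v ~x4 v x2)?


Enumerate all 16 truth assignments over 4 variables.
Test each against every clause.
Satisfying assignments found: 8.

8


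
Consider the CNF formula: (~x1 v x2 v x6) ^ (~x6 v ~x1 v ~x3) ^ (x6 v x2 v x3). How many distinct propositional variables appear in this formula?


Identify each distinct variable in the formula.
Variables found: x1, x2, x3, x6.
Total distinct variables = 4.

4


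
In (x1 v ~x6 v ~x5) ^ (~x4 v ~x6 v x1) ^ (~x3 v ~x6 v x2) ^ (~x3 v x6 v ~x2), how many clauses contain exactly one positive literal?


A definite clause has exactly one positive literal.
Clause 1: 1 positive -> definite
Clause 2: 1 positive -> definite
Clause 3: 1 positive -> definite
Clause 4: 1 positive -> definite
Definite clause count = 4.

4


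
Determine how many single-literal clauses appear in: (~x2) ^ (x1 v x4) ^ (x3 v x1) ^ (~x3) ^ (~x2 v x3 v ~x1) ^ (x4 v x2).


A unit clause contains exactly one literal.
Unit clauses found: (~x2), (~x3).
Count = 2.

2


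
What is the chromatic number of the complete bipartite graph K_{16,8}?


K_{16,8} is bipartite by definition: the two parts are independent sets, with every edge crossing between them.
Color all vertices in one part with color 1 and all vertices in the other part with color 2.
Since the graph has at least one edge, one color does not suffice.
Chromatic number = 2.

2


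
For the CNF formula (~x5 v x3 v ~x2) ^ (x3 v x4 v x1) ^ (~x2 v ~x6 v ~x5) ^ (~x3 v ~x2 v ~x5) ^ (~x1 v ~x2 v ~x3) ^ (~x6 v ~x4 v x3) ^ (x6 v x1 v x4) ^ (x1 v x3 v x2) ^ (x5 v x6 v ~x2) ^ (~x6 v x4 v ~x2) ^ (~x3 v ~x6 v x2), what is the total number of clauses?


Each group enclosed in parentheses joined by ^ is one clause.
Counting the conjuncts: 11 clauses.

11


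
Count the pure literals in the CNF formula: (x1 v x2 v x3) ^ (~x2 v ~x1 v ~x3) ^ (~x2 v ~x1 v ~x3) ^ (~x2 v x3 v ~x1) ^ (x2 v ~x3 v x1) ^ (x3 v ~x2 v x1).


A pure literal appears in only one polarity across all clauses.
No pure literals found.
Count = 0.

0


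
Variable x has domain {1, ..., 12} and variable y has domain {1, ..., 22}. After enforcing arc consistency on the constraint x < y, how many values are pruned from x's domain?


For the constraint x < y, x needs a supporting value in y's domain.
x can be at most 21 (one less than y's maximum).
Valid x values from domain: 12 out of 12.
Pruned = 12 - 12 = 0.

0


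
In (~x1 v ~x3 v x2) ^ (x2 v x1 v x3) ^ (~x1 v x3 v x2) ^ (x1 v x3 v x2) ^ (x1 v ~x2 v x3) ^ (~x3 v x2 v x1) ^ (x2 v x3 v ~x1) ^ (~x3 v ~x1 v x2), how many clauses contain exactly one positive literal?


A definite clause has exactly one positive literal.
Clause 1: 1 positive -> definite
Clause 2: 3 positive -> not definite
Clause 3: 2 positive -> not definite
Clause 4: 3 positive -> not definite
Clause 5: 2 positive -> not definite
Clause 6: 2 positive -> not definite
Clause 7: 2 positive -> not definite
Clause 8: 1 positive -> definite
Definite clause count = 2.

2


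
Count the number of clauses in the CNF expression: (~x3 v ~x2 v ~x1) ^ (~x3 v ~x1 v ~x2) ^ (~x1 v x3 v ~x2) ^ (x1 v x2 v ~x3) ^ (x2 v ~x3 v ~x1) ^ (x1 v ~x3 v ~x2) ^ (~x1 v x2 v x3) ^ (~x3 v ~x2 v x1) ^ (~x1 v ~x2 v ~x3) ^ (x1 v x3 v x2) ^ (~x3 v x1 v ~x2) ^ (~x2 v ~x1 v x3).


Each group enclosed in parentheses joined by ^ is one clause.
Counting the conjuncts: 12 clauses.

12


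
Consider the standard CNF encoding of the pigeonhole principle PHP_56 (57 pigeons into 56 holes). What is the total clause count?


The PHP encoding has two parts:
1) At-least-one-hole clauses: 57 (one per pigeon, each with 56 literals).
2) At-most-one-pigeon-per-hole clauses: 56 holes * C(57,2) = 56 * 1596 = 89376.
Total clauses = 57 + 89376 = 89433.

89433


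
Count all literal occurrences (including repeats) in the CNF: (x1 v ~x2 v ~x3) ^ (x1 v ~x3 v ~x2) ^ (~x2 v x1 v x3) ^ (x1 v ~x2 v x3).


Clause lengths: 3, 3, 3, 3.
Sum = 3 + 3 + 3 + 3 = 12.

12


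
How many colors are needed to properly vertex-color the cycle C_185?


An odd cycle cannot be 2-colored: alternating two colors around the cycle returns to the start with a conflict.
Since 185 is odd, three colors are required (and three suffice).
Chromatic number = 3.

3


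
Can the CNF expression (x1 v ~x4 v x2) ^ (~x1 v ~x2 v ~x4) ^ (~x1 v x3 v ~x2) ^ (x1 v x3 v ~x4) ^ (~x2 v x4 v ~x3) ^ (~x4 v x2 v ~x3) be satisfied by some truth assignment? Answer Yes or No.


Check all 16 possible truth assignments.
Number of satisfying assignments found: 7.
The formula is satisfiable.

Yes


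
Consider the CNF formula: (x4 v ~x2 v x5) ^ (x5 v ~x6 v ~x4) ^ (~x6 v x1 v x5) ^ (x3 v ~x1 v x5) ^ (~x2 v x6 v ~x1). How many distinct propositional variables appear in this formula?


Identify each distinct variable in the formula.
Variables found: x1, x2, x3, x4, x5, x6.
Total distinct variables = 6.

6


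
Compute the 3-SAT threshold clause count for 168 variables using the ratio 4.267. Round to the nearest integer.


The 3-SAT phase transition occurs at approximately 4.267 clauses per variable.
m = 4.267 * 168 = 716.856.
Rounded to nearest integer: 717.

717


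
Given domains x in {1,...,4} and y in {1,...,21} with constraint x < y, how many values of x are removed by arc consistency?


For the constraint x < y, x needs a supporting value in y's domain.
x can be at most 20 (one less than y's maximum).
Valid x values from domain: 4 out of 4.
Pruned = 4 - 4 = 0.

0


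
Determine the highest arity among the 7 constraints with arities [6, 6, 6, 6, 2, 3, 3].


The arities are: 6, 6, 6, 6, 2, 3, 3.
Scan for the maximum value.
Maximum arity = 6.

6


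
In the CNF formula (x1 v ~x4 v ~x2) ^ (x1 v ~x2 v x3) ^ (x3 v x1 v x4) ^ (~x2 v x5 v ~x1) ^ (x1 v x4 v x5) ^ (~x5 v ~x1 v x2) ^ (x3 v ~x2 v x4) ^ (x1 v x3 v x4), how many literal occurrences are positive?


Scan each clause for unnegated literals.
Clause 1: 1 positive; Clause 2: 2 positive; Clause 3: 3 positive; Clause 4: 1 positive; Clause 5: 3 positive; Clause 6: 1 positive; Clause 7: 2 positive; Clause 8: 3 positive.
Total positive literal occurrences = 16.

16


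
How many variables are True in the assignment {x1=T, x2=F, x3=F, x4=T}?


The weight is the number of variables assigned True.
True variables: x1, x4.
Weight = 2.

2


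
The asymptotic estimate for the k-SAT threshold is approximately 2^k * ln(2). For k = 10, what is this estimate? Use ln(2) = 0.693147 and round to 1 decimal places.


Using the asymptotic formula: threshold ~ 2^k * ln(2).
2^10 = 1024.
1024 * 0.693147 = 709.8.

709.8


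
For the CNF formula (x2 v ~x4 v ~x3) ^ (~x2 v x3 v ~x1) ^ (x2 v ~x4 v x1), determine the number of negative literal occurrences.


Scan each clause for negated literals.
Clause 1: 2 negative; Clause 2: 2 negative; Clause 3: 1 negative.
Total negative literal occurrences = 5.

5


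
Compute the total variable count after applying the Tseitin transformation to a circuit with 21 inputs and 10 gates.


The Tseitin transformation introduces one auxiliary variable per gate.
Total variables = inputs + gates = 21 + 10 = 31.

31


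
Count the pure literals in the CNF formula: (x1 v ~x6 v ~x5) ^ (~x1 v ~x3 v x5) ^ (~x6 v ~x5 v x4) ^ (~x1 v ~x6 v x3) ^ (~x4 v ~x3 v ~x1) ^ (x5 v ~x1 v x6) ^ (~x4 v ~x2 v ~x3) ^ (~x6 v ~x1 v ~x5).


A pure literal appears in only one polarity across all clauses.
Pure literals: x2 (negative only).
Count = 1.

1


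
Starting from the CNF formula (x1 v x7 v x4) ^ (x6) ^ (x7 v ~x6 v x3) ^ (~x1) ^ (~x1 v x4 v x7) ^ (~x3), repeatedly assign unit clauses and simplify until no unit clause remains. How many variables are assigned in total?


Unit propagation repeatedly assigns the literal in any unit clause, then simplifies.
Assignments in order: x6 = T, x1 = F, x3 = F, x7 = T.
No further unit clauses remain.
Total variables assigned = 4.

4


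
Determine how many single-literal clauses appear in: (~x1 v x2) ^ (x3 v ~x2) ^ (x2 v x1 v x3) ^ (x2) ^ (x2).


A unit clause contains exactly one literal.
Unit clauses found: (x2), (x2).
Count = 2.

2


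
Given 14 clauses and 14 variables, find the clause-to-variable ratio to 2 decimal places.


Clause-to-variable ratio = clauses / variables.
14 / 14 = 1.0.

1.0


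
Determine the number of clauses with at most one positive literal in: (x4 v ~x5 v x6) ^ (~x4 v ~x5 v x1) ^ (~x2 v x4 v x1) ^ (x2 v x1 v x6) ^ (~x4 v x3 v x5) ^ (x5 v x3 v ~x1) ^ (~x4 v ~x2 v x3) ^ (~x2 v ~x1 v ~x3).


A Horn clause has at most one positive literal.
Clause 1: 2 positive lit(s) -> not Horn
Clause 2: 1 positive lit(s) -> Horn
Clause 3: 2 positive lit(s) -> not Horn
Clause 4: 3 positive lit(s) -> not Horn
Clause 5: 2 positive lit(s) -> not Horn
Clause 6: 2 positive lit(s) -> not Horn
Clause 7: 1 positive lit(s) -> Horn
Clause 8: 0 positive lit(s) -> Horn
Total Horn clauses = 3.

3


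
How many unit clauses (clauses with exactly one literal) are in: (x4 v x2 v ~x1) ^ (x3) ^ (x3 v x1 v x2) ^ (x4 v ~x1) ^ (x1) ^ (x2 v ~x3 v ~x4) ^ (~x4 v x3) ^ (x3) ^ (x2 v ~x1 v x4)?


A unit clause contains exactly one literal.
Unit clauses found: (x3), (x1), (x3).
Count = 3.

3


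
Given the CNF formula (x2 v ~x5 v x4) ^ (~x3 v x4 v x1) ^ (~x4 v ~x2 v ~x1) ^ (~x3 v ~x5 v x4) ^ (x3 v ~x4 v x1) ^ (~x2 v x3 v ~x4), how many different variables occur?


Identify each distinct variable in the formula.
Variables found: x1, x2, x3, x4, x5.
Total distinct variables = 5.

5


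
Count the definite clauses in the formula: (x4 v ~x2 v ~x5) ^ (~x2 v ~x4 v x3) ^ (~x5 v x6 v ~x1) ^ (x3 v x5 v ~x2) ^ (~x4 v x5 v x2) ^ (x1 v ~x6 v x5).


A definite clause has exactly one positive literal.
Clause 1: 1 positive -> definite
Clause 2: 1 positive -> definite
Clause 3: 1 positive -> definite
Clause 4: 2 positive -> not definite
Clause 5: 2 positive -> not definite
Clause 6: 2 positive -> not definite
Definite clause count = 3.

3


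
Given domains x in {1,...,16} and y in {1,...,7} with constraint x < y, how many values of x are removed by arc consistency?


For the constraint x < y, x needs a supporting value in y's domain.
x can be at most 6 (one less than y's maximum).
Valid x values from domain: 6 out of 16.
Pruned = 16 - 6 = 10.

10


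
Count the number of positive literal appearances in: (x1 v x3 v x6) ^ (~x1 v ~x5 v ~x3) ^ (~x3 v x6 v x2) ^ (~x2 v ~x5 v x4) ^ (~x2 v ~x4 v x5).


Scan each clause for unnegated literals.
Clause 1: 3 positive; Clause 2: 0 positive; Clause 3: 2 positive; Clause 4: 1 positive; Clause 5: 1 positive.
Total positive literal occurrences = 7.

7


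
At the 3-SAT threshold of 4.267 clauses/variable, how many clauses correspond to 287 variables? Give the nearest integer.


The 3-SAT phase transition occurs at approximately 4.267 clauses per variable.
m = 4.267 * 287 = 1224.629.
Rounded to nearest integer: 1225.

1225


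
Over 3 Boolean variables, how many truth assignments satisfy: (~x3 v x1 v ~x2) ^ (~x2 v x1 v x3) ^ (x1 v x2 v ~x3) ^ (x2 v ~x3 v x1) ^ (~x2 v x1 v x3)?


Enumerate all 8 truth assignments over 3 variables.
Test each against every clause.
Satisfying assignments found: 5.

5


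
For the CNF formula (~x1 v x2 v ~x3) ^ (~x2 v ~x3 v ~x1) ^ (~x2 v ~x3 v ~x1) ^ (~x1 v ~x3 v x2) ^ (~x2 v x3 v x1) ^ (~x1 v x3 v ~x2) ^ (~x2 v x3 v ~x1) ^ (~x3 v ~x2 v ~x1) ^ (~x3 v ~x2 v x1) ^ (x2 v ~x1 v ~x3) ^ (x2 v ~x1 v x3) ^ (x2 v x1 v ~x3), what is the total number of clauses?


Each group enclosed in parentheses joined by ^ is one clause.
Counting the conjuncts: 12 clauses.

12


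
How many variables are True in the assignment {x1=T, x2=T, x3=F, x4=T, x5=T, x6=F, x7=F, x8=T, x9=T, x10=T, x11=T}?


The weight is the number of variables assigned True.
True variables: x1, x2, x4, x5, x8, x9, x10, x11.
Weight = 8.

8


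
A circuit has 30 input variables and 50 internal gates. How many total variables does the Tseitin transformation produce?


The Tseitin transformation introduces one auxiliary variable per gate.
Total variables = inputs + gates = 30 + 50 = 80.

80


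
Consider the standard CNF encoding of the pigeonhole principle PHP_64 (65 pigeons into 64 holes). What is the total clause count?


The PHP encoding has two parts:
1) At-least-one-hole clauses: 65 (one per pigeon, each with 64 literals).
2) At-most-one-pigeon-per-hole clauses: 64 holes * C(65,2) = 64 * 2080 = 133120.
Total clauses = 65 + 133120 = 133185.

133185


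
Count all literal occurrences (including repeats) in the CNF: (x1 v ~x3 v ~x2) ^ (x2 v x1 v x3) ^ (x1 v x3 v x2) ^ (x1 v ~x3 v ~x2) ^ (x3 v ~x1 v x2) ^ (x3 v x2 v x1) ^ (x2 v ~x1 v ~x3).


Clause lengths: 3, 3, 3, 3, 3, 3, 3.
Sum = 3 + 3 + 3 + 3 + 3 + 3 + 3 = 21.

21


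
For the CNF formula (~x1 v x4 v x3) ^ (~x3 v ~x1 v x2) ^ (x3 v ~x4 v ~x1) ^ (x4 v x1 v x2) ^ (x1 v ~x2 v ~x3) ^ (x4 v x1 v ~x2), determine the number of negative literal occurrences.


Scan each clause for negated literals.
Clause 1: 1 negative; Clause 2: 2 negative; Clause 3: 2 negative; Clause 4: 0 negative; Clause 5: 2 negative; Clause 6: 1 negative.
Total negative literal occurrences = 8.

8


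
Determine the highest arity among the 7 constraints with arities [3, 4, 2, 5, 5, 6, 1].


The arities are: 3, 4, 2, 5, 5, 6, 1.
Scan for the maximum value.
Maximum arity = 6.

6


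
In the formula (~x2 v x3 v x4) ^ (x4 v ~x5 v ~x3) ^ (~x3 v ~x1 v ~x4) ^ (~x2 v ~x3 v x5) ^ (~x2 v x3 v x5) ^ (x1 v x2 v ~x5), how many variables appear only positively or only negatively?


A pure literal appears in only one polarity across all clauses.
No pure literals found.
Count = 0.

0


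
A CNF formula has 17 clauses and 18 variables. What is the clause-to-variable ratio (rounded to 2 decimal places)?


Clause-to-variable ratio = clauses / variables.
17 / 18 = 0.94.

0.94


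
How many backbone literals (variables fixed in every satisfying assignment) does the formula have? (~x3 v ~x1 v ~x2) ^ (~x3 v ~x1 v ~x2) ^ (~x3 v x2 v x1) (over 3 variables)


Find all satisfying assignments: 6 model(s).
Check which variables have the same value in every model.
No variable is fixed across all models.
Backbone size = 0.

0


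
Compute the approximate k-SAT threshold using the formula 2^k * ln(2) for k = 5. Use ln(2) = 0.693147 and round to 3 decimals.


Using the asymptotic formula: threshold ~ 2^k * ln(2).
2^5 = 32.
32 * 0.693147 = 22.181.

22.181


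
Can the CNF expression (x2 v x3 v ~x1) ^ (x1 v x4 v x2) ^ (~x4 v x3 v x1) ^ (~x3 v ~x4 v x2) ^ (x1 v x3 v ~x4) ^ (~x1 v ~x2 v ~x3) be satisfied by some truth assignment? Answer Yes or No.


Check all 16 possible truth assignments.
Number of satisfying assignments found: 6.
The formula is satisfiable.

Yes


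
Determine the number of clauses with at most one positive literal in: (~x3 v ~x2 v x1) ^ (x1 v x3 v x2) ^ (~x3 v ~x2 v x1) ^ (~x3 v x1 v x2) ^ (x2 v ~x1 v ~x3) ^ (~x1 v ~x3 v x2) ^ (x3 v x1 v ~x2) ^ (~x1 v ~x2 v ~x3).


A Horn clause has at most one positive literal.
Clause 1: 1 positive lit(s) -> Horn
Clause 2: 3 positive lit(s) -> not Horn
Clause 3: 1 positive lit(s) -> Horn
Clause 4: 2 positive lit(s) -> not Horn
Clause 5: 1 positive lit(s) -> Horn
Clause 6: 1 positive lit(s) -> Horn
Clause 7: 2 positive lit(s) -> not Horn
Clause 8: 0 positive lit(s) -> Horn
Total Horn clauses = 5.

5


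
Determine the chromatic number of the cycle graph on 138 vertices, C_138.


A cycle on an even number of vertices is bipartite: alternate two colors around the cycle.
Since 138 is even, two colors suffice, and at least two are needed because the graph has edges.
Chromatic number = 2.

2


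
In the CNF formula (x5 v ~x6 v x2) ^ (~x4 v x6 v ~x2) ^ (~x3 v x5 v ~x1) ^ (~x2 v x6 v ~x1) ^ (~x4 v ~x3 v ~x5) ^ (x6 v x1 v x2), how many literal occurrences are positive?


Scan each clause for unnegated literals.
Clause 1: 2 positive; Clause 2: 1 positive; Clause 3: 1 positive; Clause 4: 1 positive; Clause 5: 0 positive; Clause 6: 3 positive.
Total positive literal occurrences = 8.

8


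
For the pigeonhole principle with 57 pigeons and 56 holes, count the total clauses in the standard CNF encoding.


The PHP encoding has two parts:
1) At-least-one-hole clauses: 57 (one per pigeon, each with 56 literals).
2) At-most-one-pigeon-per-hole clauses: 56 holes * C(57,2) = 56 * 1596 = 89376.
Total clauses = 57 + 89376 = 89433.

89433


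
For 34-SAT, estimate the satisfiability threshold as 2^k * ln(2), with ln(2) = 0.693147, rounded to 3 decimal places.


Using the asymptotic formula: threshold ~ 2^k * ln(2).
2^34 = 17179869184.
17179869184 * 0.693147 = 11908174785.282.

11908174785.282


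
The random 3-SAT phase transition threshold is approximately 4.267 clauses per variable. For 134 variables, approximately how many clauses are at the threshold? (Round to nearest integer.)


The 3-SAT phase transition occurs at approximately 4.267 clauses per variable.
m = 4.267 * 134 = 571.778.
Rounded to nearest integer: 572.

572


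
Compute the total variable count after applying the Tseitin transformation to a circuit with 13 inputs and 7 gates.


The Tseitin transformation introduces one auxiliary variable per gate.
Total variables = inputs + gates = 13 + 7 = 20.

20


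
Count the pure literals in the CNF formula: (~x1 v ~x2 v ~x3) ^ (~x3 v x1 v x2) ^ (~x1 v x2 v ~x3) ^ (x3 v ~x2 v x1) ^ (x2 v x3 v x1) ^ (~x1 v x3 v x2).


A pure literal appears in only one polarity across all clauses.
No pure literals found.
Count = 0.

0


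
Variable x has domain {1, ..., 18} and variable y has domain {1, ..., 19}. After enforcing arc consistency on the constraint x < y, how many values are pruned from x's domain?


For the constraint x < y, x needs a supporting value in y's domain.
x can be at most 18 (one less than y's maximum).
Valid x values from domain: 18 out of 18.
Pruned = 18 - 18 = 0.

0


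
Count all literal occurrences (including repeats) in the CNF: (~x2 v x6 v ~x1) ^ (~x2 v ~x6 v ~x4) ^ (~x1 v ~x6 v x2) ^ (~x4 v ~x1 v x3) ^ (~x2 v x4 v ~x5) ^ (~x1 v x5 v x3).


Clause lengths: 3, 3, 3, 3, 3, 3.
Sum = 3 + 3 + 3 + 3 + 3 + 3 = 18.

18


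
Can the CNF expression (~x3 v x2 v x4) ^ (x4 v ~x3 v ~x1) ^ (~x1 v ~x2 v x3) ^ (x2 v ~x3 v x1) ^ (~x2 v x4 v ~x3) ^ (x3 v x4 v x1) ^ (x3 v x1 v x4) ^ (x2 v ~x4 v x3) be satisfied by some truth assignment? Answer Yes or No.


Check all 16 possible truth assignments.
Number of satisfying assignments found: 5.
The formula is satisfiable.

Yes


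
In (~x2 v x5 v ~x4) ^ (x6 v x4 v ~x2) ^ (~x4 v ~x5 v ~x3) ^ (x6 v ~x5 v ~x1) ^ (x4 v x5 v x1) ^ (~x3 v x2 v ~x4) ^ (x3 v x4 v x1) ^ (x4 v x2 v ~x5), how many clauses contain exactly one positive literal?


A definite clause has exactly one positive literal.
Clause 1: 1 positive -> definite
Clause 2: 2 positive -> not definite
Clause 3: 0 positive -> not definite
Clause 4: 1 positive -> definite
Clause 5: 3 positive -> not definite
Clause 6: 1 positive -> definite
Clause 7: 3 positive -> not definite
Clause 8: 2 positive -> not definite
Definite clause count = 3.

3


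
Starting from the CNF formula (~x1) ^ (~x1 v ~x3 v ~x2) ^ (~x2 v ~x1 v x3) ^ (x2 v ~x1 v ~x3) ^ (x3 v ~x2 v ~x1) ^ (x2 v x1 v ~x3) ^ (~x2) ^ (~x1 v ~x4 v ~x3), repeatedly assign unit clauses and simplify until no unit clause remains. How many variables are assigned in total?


Unit propagation repeatedly assigns the literal in any unit clause, then simplifies.
Assignments in order: x1 = F, x2 = F, x3 = F.
No further unit clauses remain.
Total variables assigned = 3.

3


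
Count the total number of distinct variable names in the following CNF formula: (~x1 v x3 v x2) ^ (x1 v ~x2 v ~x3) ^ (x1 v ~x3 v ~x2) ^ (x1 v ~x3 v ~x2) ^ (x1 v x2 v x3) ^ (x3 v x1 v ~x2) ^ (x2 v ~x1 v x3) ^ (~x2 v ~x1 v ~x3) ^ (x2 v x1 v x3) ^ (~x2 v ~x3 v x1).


Identify each distinct variable in the formula.
Variables found: x1, x2, x3.
Total distinct variables = 3.

3


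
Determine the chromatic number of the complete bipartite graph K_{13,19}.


K_{13,19} is bipartite by definition: the two parts are independent sets, with every edge crossing between them.
Color all vertices in one part with color 1 and all vertices in the other part with color 2.
Since the graph has at least one edge, one color does not suffice.
Chromatic number = 2.

2


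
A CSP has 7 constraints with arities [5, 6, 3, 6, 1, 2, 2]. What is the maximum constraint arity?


The arities are: 5, 6, 3, 6, 1, 2, 2.
Scan for the maximum value.
Maximum arity = 6.

6


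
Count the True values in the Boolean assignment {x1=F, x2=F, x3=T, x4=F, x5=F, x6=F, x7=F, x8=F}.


The weight is the number of variables assigned True.
True variables: x3.
Weight = 1.

1


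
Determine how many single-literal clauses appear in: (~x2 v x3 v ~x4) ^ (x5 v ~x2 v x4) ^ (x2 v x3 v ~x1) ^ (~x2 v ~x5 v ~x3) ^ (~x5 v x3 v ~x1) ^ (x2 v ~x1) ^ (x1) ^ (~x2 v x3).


A unit clause contains exactly one literal.
Unit clauses found: (x1).
Count = 1.

1


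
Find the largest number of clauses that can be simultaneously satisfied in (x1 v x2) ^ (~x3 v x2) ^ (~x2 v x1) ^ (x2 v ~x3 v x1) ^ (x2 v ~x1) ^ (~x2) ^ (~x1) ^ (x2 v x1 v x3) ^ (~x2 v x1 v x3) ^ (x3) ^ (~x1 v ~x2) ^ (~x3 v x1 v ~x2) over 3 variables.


Enumerate all 8 truth assignments.
For each, count how many of the 12 clauses are satisfied.
The formula is not fully satisfiable, so the maximum is below 12.
Maximum simultaneously satisfiable clauses = 9.

9


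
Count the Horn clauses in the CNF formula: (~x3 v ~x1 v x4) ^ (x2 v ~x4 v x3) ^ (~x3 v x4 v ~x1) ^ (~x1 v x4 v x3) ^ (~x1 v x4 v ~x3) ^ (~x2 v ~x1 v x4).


A Horn clause has at most one positive literal.
Clause 1: 1 positive lit(s) -> Horn
Clause 2: 2 positive lit(s) -> not Horn
Clause 3: 1 positive lit(s) -> Horn
Clause 4: 2 positive lit(s) -> not Horn
Clause 5: 1 positive lit(s) -> Horn
Clause 6: 1 positive lit(s) -> Horn
Total Horn clauses = 4.

4


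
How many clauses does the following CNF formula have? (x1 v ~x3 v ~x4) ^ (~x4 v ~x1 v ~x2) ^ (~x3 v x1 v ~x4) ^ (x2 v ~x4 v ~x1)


Each group enclosed in parentheses joined by ^ is one clause.
Counting the conjuncts: 4 clauses.

4


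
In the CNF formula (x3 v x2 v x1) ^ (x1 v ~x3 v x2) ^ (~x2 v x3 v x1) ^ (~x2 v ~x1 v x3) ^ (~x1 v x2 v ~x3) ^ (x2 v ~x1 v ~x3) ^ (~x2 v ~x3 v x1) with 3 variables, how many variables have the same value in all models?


Find all satisfying assignments: 2 model(s).
Check which variables have the same value in every model.
Fixed variables: x1=T.
Backbone size = 1.

1


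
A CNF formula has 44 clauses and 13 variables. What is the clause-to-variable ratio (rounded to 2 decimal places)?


Clause-to-variable ratio = clauses / variables.
44 / 13 = 3.38.

3.38


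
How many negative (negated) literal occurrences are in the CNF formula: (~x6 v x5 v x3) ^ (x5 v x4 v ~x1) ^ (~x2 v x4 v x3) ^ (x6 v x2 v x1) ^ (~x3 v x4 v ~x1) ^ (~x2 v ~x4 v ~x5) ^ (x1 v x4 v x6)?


Scan each clause for negated literals.
Clause 1: 1 negative; Clause 2: 1 negative; Clause 3: 1 negative; Clause 4: 0 negative; Clause 5: 2 negative; Clause 6: 3 negative; Clause 7: 0 negative.
Total negative literal occurrences = 8.

8


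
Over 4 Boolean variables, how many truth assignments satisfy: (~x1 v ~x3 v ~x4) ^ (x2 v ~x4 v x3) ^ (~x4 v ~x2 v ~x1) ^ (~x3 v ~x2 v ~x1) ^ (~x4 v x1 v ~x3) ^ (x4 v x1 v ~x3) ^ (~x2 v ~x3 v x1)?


Enumerate all 16 truth assignments over 4 variables.
Test each against every clause.
Satisfying assignments found: 6.

6


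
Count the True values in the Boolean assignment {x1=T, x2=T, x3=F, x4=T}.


The weight is the number of variables assigned True.
True variables: x1, x2, x4.
Weight = 3.

3


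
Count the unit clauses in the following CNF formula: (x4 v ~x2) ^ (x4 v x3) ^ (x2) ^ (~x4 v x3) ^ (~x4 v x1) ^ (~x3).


A unit clause contains exactly one literal.
Unit clauses found: (x2), (~x3).
Count = 2.

2


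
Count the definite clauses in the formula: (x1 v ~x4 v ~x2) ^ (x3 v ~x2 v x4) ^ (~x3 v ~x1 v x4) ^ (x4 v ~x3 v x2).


A definite clause has exactly one positive literal.
Clause 1: 1 positive -> definite
Clause 2: 2 positive -> not definite
Clause 3: 1 positive -> definite
Clause 4: 2 positive -> not definite
Definite clause count = 2.

2


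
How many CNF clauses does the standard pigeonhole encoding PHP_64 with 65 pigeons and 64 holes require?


The PHP encoding has two parts:
1) At-least-one-hole clauses: 65 (one per pigeon, each with 64 literals).
2) At-most-one-pigeon-per-hole clauses: 64 holes * C(65,2) = 64 * 2080 = 133120.
Total clauses = 65 + 133120 = 133185.

133185


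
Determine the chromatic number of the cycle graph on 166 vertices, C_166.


A cycle on an even number of vertices is bipartite: alternate two colors around the cycle.
Since 166 is even, two colors suffice, and at least two are needed because the graph has edges.
Chromatic number = 2.

2


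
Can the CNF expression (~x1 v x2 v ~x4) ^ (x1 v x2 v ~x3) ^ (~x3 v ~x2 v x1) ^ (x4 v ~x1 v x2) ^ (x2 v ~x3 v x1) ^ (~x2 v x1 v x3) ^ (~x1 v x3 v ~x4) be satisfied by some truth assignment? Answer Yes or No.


Check all 16 possible truth assignments.
Number of satisfying assignments found: 5.
The formula is satisfiable.

Yes


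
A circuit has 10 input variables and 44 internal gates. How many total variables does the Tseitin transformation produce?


The Tseitin transformation introduces one auxiliary variable per gate.
Total variables = inputs + gates = 10 + 44 = 54.

54


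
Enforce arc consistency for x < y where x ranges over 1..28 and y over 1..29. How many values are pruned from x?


For the constraint x < y, x needs a supporting value in y's domain.
x can be at most 28 (one less than y's maximum).
Valid x values from domain: 28 out of 28.
Pruned = 28 - 28 = 0.

0


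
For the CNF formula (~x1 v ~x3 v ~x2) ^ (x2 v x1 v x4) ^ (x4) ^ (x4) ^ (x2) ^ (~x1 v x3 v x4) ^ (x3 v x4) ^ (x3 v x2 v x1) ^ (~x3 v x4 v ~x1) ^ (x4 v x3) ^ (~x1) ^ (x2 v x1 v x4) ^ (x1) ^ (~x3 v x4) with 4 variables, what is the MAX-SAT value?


Enumerate all 16 truth assignments.
For each, count how many of the 14 clauses are satisfied.
The formula is not fully satisfiable, so the maximum is below 14.
Maximum simultaneously satisfiable clauses = 13.

13


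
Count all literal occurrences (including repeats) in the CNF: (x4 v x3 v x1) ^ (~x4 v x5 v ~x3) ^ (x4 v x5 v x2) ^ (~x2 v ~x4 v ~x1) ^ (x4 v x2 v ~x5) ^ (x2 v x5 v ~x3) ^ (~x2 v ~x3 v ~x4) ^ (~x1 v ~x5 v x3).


Clause lengths: 3, 3, 3, 3, 3, 3, 3, 3.
Sum = 3 + 3 + 3 + 3 + 3 + 3 + 3 + 3 = 24.

24


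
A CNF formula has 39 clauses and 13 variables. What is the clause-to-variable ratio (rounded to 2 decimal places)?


Clause-to-variable ratio = clauses / variables.
39 / 13 = 3.0.

3.0


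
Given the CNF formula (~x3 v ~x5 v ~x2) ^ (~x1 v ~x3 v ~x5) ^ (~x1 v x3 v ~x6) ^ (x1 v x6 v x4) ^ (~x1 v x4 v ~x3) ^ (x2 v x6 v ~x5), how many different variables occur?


Identify each distinct variable in the formula.
Variables found: x1, x2, x3, x4, x5, x6.
Total distinct variables = 6.

6


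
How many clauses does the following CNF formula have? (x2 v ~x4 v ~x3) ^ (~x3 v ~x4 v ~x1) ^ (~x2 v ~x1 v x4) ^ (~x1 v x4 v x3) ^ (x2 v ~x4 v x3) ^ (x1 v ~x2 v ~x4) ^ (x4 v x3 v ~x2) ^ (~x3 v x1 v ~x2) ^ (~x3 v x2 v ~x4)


Each group enclosed in parentheses joined by ^ is one clause.
Counting the conjuncts: 9 clauses.

9


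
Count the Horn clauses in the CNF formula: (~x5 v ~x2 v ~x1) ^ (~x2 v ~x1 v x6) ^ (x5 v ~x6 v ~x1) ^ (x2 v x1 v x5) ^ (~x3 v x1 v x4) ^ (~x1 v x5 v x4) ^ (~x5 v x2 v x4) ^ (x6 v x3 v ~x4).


A Horn clause has at most one positive literal.
Clause 1: 0 positive lit(s) -> Horn
Clause 2: 1 positive lit(s) -> Horn
Clause 3: 1 positive lit(s) -> Horn
Clause 4: 3 positive lit(s) -> not Horn
Clause 5: 2 positive lit(s) -> not Horn
Clause 6: 2 positive lit(s) -> not Horn
Clause 7: 2 positive lit(s) -> not Horn
Clause 8: 2 positive lit(s) -> not Horn
Total Horn clauses = 3.

3


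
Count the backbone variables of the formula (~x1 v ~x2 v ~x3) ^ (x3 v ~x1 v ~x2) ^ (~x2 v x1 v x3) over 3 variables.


Find all satisfying assignments: 5 model(s).
Check which variables have the same value in every model.
No variable is fixed across all models.
Backbone size = 0.

0


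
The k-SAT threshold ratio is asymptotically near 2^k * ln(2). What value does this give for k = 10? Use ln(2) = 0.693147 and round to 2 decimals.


Using the asymptotic formula: threshold ~ 2^k * ln(2).
2^10 = 1024.
1024 * 0.693147 = 709.78.

709.78


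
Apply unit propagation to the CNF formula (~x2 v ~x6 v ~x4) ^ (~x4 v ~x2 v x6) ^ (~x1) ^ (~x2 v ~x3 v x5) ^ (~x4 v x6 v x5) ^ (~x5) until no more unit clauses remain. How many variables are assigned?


Unit propagation repeatedly assigns the literal in any unit clause, then simplifies.
Assignments in order: x1 = F, x5 = F.
No further unit clauses remain.
Total variables assigned = 2.

2


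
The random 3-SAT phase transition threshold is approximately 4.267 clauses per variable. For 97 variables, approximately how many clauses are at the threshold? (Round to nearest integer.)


The 3-SAT phase transition occurs at approximately 4.267 clauses per variable.
m = 4.267 * 97 = 413.899.
Rounded to nearest integer: 414.

414


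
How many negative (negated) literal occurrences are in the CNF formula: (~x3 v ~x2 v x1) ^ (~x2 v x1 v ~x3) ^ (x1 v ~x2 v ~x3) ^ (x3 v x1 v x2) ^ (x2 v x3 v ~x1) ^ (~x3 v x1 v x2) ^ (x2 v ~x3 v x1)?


Scan each clause for negated literals.
Clause 1: 2 negative; Clause 2: 2 negative; Clause 3: 2 negative; Clause 4: 0 negative; Clause 5: 1 negative; Clause 6: 1 negative; Clause 7: 1 negative.
Total negative literal occurrences = 9.

9


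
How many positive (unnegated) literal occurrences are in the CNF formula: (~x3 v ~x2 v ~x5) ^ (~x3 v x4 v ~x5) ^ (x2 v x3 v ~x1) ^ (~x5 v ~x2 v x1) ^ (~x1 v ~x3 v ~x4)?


Scan each clause for unnegated literals.
Clause 1: 0 positive; Clause 2: 1 positive; Clause 3: 2 positive; Clause 4: 1 positive; Clause 5: 0 positive.
Total positive literal occurrences = 4.

4


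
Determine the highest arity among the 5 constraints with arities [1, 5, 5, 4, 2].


The arities are: 1, 5, 5, 4, 2.
Scan for the maximum value.
Maximum arity = 5.

5


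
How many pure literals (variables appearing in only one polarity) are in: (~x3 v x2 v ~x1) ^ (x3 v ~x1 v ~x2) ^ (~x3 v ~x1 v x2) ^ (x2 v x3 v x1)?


A pure literal appears in only one polarity across all clauses.
No pure literals found.
Count = 0.

0


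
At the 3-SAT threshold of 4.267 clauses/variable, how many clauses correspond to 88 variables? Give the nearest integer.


The 3-SAT phase transition occurs at approximately 4.267 clauses per variable.
m = 4.267 * 88 = 375.496.
Rounded to nearest integer: 375.

375


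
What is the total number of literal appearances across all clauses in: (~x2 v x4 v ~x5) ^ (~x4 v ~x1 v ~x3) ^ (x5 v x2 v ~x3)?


Clause lengths: 3, 3, 3.
Sum = 3 + 3 + 3 = 9.

9


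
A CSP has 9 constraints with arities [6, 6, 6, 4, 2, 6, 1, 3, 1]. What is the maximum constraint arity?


The arities are: 6, 6, 6, 4, 2, 6, 1, 3, 1.
Scan for the maximum value.
Maximum arity = 6.

6


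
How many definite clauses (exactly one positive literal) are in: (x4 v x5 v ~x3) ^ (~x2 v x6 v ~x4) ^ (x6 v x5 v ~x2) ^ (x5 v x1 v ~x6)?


A definite clause has exactly one positive literal.
Clause 1: 2 positive -> not definite
Clause 2: 1 positive -> definite
Clause 3: 2 positive -> not definite
Clause 4: 2 positive -> not definite
Definite clause count = 1.

1


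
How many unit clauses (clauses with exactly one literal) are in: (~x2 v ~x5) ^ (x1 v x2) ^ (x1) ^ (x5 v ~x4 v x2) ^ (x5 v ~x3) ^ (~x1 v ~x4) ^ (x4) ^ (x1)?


A unit clause contains exactly one literal.
Unit clauses found: (x1), (x4), (x1).
Count = 3.

3


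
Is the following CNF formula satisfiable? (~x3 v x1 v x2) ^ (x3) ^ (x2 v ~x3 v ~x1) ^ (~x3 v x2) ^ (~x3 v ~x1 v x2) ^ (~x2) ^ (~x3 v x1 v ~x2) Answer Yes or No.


Check all 8 possible truth assignments.
Number of satisfying assignments found: 0.
The formula is unsatisfiable.

No


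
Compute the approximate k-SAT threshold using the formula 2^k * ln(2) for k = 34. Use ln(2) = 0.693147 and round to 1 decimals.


Using the asymptotic formula: threshold ~ 2^k * ln(2).
2^34 = 17179869184.
17179869184 * 0.693147 = 11908174785.3.

11908174785.3


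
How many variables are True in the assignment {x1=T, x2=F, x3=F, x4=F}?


The weight is the number of variables assigned True.
True variables: x1.
Weight = 1.

1


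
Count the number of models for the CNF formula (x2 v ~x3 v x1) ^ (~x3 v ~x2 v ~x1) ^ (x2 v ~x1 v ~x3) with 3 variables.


Enumerate all 8 truth assignments over 3 variables.
Test each against every clause.
Satisfying assignments found: 5.

5


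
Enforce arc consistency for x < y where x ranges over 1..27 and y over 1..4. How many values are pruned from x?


For the constraint x < y, x needs a supporting value in y's domain.
x can be at most 3 (one less than y's maximum).
Valid x values from domain: 3 out of 27.
Pruned = 27 - 3 = 24.

24


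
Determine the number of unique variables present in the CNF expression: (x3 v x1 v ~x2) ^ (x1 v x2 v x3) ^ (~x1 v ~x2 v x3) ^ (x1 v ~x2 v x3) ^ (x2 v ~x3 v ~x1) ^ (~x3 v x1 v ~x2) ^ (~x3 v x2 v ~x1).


Identify each distinct variable in the formula.
Variables found: x1, x2, x3.
Total distinct variables = 3.

3


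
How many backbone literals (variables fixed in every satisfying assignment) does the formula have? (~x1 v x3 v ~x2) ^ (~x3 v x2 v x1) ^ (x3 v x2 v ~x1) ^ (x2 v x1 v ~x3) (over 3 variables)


Find all satisfying assignments: 5 model(s).
Check which variables have the same value in every model.
No variable is fixed across all models.
Backbone size = 0.

0


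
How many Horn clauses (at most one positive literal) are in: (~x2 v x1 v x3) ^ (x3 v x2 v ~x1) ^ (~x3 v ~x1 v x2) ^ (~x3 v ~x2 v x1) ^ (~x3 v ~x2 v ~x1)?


A Horn clause has at most one positive literal.
Clause 1: 2 positive lit(s) -> not Horn
Clause 2: 2 positive lit(s) -> not Horn
Clause 3: 1 positive lit(s) -> Horn
Clause 4: 1 positive lit(s) -> Horn
Clause 5: 0 positive lit(s) -> Horn
Total Horn clauses = 3.

3


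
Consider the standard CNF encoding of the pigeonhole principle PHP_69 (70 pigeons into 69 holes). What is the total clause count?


The PHP encoding has two parts:
1) At-least-one-hole clauses: 70 (one per pigeon, each with 69 literals).
2) At-most-one-pigeon-per-hole clauses: 69 holes * C(70,2) = 69 * 2415 = 166635.
Total clauses = 70 + 166635 = 166705.

166705


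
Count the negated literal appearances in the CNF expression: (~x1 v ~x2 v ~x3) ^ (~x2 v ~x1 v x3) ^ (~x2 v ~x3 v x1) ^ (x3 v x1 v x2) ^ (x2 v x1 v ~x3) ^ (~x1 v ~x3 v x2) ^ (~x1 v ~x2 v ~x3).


Scan each clause for negated literals.
Clause 1: 3 negative; Clause 2: 2 negative; Clause 3: 2 negative; Clause 4: 0 negative; Clause 5: 1 negative; Clause 6: 2 negative; Clause 7: 3 negative.
Total negative literal occurrences = 13.

13


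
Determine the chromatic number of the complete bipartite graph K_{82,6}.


K_{82,6} is bipartite by definition: the two parts are independent sets, with every edge crossing between them.
Color all vertices in one part with color 1 and all vertices in the other part with color 2.
Since the graph has at least one edge, one color does not suffice.
Chromatic number = 2.

2


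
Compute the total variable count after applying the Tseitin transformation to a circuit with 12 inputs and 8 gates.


The Tseitin transformation introduces one auxiliary variable per gate.
Total variables = inputs + gates = 12 + 8 = 20.

20


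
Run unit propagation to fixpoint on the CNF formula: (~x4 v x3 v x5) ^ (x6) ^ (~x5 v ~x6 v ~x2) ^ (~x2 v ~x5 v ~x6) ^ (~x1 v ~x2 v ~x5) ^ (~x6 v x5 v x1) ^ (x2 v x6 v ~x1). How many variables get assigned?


Unit propagation repeatedly assigns the literal in any unit clause, then simplifies.
Assignments in order: x6 = T.
No further unit clauses remain.
Total variables assigned = 1.

1


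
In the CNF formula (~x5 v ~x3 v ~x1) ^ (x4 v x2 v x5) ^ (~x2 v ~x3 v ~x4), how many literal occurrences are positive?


Scan each clause for unnegated literals.
Clause 1: 0 positive; Clause 2: 3 positive; Clause 3: 0 positive.
Total positive literal occurrences = 3.

3


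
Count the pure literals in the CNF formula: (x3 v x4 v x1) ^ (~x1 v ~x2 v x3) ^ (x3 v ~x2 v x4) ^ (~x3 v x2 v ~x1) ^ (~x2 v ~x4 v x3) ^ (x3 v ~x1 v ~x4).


A pure literal appears in only one polarity across all clauses.
No pure literals found.
Count = 0.

0


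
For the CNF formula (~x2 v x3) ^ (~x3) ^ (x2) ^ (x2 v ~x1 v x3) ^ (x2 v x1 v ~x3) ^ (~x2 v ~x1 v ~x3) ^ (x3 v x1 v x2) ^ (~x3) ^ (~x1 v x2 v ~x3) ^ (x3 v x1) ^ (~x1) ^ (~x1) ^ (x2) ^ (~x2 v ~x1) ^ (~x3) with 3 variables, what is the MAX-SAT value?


Enumerate all 8 truth assignments.
For each, count how many of the 15 clauses are satisfied.
The formula is not fully satisfiable, so the maximum is below 15.
Maximum simultaneously satisfiable clauses = 13.

13


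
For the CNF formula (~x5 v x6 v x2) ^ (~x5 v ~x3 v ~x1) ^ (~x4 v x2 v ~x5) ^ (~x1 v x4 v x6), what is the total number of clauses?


Each group enclosed in parentheses joined by ^ is one clause.
Counting the conjuncts: 4 clauses.

4


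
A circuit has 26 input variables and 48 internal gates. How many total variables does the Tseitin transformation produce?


The Tseitin transformation introduces one auxiliary variable per gate.
Total variables = inputs + gates = 26 + 48 = 74.

74


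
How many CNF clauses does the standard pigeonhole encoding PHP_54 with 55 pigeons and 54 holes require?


The PHP encoding has two parts:
1) At-least-one-hole clauses: 55 (one per pigeon, each with 54 literals).
2) At-most-one-pigeon-per-hole clauses: 54 holes * C(55,2) = 54 * 1485 = 80190.
Total clauses = 55 + 80190 = 80245.

80245


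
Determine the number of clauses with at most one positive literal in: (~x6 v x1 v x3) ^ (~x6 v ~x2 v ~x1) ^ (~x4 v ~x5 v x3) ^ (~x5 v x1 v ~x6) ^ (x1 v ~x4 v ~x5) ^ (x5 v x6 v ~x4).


A Horn clause has at most one positive literal.
Clause 1: 2 positive lit(s) -> not Horn
Clause 2: 0 positive lit(s) -> Horn
Clause 3: 1 positive lit(s) -> Horn
Clause 4: 1 positive lit(s) -> Horn
Clause 5: 1 positive lit(s) -> Horn
Clause 6: 2 positive lit(s) -> not Horn
Total Horn clauses = 4.

4
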